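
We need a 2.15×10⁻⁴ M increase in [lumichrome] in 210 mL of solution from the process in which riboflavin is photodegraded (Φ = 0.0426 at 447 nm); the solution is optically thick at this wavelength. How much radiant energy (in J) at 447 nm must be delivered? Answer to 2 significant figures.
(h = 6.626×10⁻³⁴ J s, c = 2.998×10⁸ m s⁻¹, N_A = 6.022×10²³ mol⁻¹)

Product: (2.15×10⁻⁴ M)(0.21 L) = 4.515×10⁻⁵ mol.
Photons that must be absorbed: 4.515×10⁻⁵ / 0.0426 = 0.001060 mol.
Photon energy: hc/λ = 4.444×10⁻¹⁹ J; per mole, 2.676×10⁵ J mol⁻¹.
Energy required: 0.001060 × 2.676×10⁵ = 280 J.

280 J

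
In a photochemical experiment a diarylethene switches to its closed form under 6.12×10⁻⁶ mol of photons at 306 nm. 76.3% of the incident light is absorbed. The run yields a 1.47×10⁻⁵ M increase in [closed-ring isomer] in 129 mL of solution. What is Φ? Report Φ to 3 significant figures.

Φ = 0.406

Product: (1.47×10⁻⁵ M)(0.129 L) = 1.896×10⁻⁶ mol.
Photons absorbed: 0.763 × 6.12×10⁻⁶ = 4.670×10⁻⁶ mol.
Φ = 1.896×10⁻⁶ mol / 4.670×10⁻⁶ mol photons = 0.406.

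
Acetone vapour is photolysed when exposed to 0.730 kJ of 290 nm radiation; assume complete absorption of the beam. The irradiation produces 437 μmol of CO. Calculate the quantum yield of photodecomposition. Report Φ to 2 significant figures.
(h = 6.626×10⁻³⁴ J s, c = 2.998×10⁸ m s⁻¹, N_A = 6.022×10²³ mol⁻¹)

Product: 437 μmol = 4.37×10⁻⁴ mol.
Photon energy at 290 nm: hc/λ = (6.626×10⁻³⁴)(2.998×10⁸)/(290×10⁻⁹) = 6.850×10⁻¹⁹ J.
Incident energy: 0.730 kJ = 730 J.
Photons incident: 730 / 6.850×10⁻¹⁹ = 1.066×10²¹, i.e. 1.066×10²¹/6.022×10²³ = 0.001770 mol.
Φ = 4.37×10⁻⁴ mol / 0.001770 mol photons = 0.25.

Φ = 0.25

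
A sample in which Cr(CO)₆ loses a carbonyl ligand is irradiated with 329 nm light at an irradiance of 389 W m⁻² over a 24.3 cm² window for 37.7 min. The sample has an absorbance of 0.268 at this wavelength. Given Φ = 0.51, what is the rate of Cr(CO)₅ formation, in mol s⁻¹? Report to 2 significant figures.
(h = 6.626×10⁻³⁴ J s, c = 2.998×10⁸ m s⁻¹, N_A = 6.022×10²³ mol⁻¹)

6.1×10⁻⁷ mol s⁻¹

Photon energy at 329 nm: hc/λ = (6.626×10⁻³⁴)(2.998×10⁸)/(329×10⁻⁹) = 6.038×10⁻¹⁹ J.
Energy delivered: (389 W m⁻²)(24.3×10⁻⁴ m²)(2262 s) = 2138 J.
Photons incident: 2138 / 6.038×10⁻¹⁹ = 3.541×10²¹, i.e. 3.541×10²¹/6.022×10²³ = 0.005880 mol.
Fraction absorbed: 1 − 10^(−0.268) = 0.4605.
Photons absorbed: 0.4605 × 0.005880 = 0.002708 mol.
Product formed: 0.51 × 0.002708 = 0.001381 mol.
Rate: 0.001381 / 2262 s = 6.1×10⁻⁷ mol s⁻¹.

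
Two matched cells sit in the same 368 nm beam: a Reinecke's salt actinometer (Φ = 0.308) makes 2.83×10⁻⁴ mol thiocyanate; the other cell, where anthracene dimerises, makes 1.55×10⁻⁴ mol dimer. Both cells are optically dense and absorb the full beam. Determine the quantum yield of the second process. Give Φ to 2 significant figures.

Φ = 0.17

Photons absorbed by the actinometer: 2.83×10⁻⁴ / 0.308 = 9.188×10⁻⁴ mol.
Φ(unknown) = 1.55×10⁻⁴ / 9.188×10⁻⁴ = 0.17.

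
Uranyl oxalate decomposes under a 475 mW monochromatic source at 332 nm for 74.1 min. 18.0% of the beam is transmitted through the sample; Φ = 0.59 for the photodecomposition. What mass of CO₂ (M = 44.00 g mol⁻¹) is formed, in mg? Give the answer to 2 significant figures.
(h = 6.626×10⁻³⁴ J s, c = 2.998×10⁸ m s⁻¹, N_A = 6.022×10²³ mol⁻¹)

120 mg

Photon energy at 332 nm: hc/λ = (6.626×10⁻³⁴)(2.998×10⁸)/(332×10⁻⁹) = 5.983×10⁻¹⁹ J.
Energy delivered: (475 mW)(4446 s) = 2112 J.
Photons incident: 2112 / 5.983×10⁻¹⁹ = 3.530×10²¹, i.e. 3.530×10²¹/6.022×10²³ = 0.005862 mol.
Fraction absorbed: 1 − 18.0/100 = 0.8200.
Photons absorbed: 0.8200 × 0.005862 = 0.004807 mol.
Product: Φ × n_abs = 0.59 × 0.004807 = 0.002836 mol.
Mass: 0.002836 × 44.00 = 0.1248 g = 120 mg.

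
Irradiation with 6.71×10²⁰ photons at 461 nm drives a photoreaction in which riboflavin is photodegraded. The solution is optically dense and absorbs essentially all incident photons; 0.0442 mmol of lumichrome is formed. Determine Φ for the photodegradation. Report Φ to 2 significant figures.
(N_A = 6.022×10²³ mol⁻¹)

Φ = 0.040

Product: 0.0442 mmol = 4.42×10⁻⁵ mol.
Moles of photons: 6.71×10²⁰ / 6.022×10²³ = 0.001114 mol.
Φ = 4.42×10⁻⁵ mol / 0.001114 mol photons = 0.040.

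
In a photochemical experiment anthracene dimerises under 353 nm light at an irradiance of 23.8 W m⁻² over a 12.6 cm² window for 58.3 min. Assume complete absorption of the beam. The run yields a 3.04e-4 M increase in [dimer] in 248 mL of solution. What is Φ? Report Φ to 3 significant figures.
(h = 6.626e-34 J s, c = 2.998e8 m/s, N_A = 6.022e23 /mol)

Product: (3.04e-4 M)(0.248 L) = 7.539e-5 mol.
Photon energy at 353 nm: hc/λ = (6.626e-34)(2.998e8)/(353e-9) = 5.627e-19 J.
Energy delivered: (23.8 W m⁻²)(12.6e-4 m²)(3498 s) = 104.9 J.
Photons incident: 104.9 / 5.627e-19 = 1.864e20, i.e. 1.864e20/6.022e23 = 3.095e-4 mol.
Φ = 7.539e-5 mol / 3.095e-4 mol photons = 0.244.

Φ = 0.244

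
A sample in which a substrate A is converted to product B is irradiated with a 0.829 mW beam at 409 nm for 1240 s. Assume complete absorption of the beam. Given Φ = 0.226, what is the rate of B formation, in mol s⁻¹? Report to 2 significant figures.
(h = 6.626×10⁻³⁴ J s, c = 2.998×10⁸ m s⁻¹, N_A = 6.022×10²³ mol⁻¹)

6.4×10⁻¹⁰ mol s⁻¹

Photon energy at 409 nm: hc/λ = (6.626×10⁻³⁴)(2.998×10⁸)/(409×10⁻⁹) = 4.857×10⁻¹⁹ J.
Energy delivered: (0.829 mW)(1240 s) = 1.028 J.
Photons incident: 1.028 / 4.857×10⁻¹⁹ = 2.117×10¹⁸, i.e. 2.117×10¹⁸/6.022×10²³ = 3.515×10⁻⁶ mol.
Product formed: 0.226 × 3.515×10⁻⁶ = 7.944×10⁻⁷ mol.
Rate: 7.944×10⁻⁷ / 1240 s = 6.4×10⁻¹⁰ mol s⁻¹.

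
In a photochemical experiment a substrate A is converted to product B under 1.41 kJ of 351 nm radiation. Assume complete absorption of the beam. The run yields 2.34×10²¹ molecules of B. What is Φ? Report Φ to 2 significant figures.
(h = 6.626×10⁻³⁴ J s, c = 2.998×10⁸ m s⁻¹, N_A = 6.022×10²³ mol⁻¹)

Product: 2.34×10²¹ / 6.022×10²³ = 0.003886 mol.
Photon energy at 351 nm: hc/λ = (6.626×10⁻³⁴)(2.998×10⁸)/(351×10⁻⁹) = 5.659×10⁻¹⁹ J.
Incident energy: 1.41 kJ = 1410 J.
Photons incident: 1410 / 5.659×10⁻¹⁹ = 2.492×10²¹, i.e. 2.492×10²¹/6.022×10²³ = 0.004138 mol.
Φ = 0.003886 mol / 0.004138 mol photons = 0.94.

Φ = 0.94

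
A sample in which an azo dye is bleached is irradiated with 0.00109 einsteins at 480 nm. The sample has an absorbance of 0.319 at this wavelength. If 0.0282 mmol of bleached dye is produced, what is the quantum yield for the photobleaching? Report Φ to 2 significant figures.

Φ = 0.050

Product: 0.0282 mmol = 2.82×10⁻⁵ mol.
Fraction absorbed: 1 − 10^(−0.319) = 0.5203.
Photons absorbed: 0.5203 × 0.00109 = 5.671×10⁻⁴ mol.
Φ = 2.82×10⁻⁵ mol / 5.671×10⁻⁴ mol photons = 0.050.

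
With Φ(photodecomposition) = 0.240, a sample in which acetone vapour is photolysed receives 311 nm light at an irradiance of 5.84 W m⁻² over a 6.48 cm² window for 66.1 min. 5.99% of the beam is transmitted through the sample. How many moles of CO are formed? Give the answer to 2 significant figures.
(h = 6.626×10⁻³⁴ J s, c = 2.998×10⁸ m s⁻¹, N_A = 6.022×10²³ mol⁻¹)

Photon energy at 311 nm: hc/λ = (6.626×10⁻³⁴)(2.998×10⁸)/(311×10⁻⁹) = 6.387×10⁻¹⁹ J.
Energy delivered: (5.84 W m⁻²)(6.48×10⁻⁴ m²)(3966 s) = 15.01 J.
Photons incident: 15.01 / 6.387×10⁻¹⁹ = 2.350×10¹⁹, i.e. 2.350×10¹⁹/6.022×10²³ = 3.902×10⁻⁵ mol.
Fraction absorbed: 1 − 5.99/100 = 0.9401.
Photons absorbed: 0.9401 × 3.902×10⁻⁵ = 3.668×10⁻⁵ mol.
Product: Φ × n_abs = 0.240 × 3.668×10⁻⁵ = 8.803×10⁻⁶ mol.

8.8×10⁻⁶ mol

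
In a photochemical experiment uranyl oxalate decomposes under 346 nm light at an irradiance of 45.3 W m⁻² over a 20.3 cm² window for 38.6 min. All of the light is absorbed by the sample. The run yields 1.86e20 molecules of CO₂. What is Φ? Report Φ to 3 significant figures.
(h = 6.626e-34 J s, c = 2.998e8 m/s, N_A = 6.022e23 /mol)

Product: 1.86e20 / 6.022e23 = 3.089e-4 mol.
Photon energy at 346 nm: hc/λ = (6.626e-34)(2.998e8)/(346e-9) = 5.741e-19 J.
Energy delivered: (45.3 W m⁻²)(20.3e-4 m²)(2316 s) = 213.0 J.
Photons incident: 213.0 / 5.741e-19 = 3.710e20, i.e. 3.710e20/6.022e23 = 6.161e-4 mol.
Φ = 3.089e-4 mol / 6.161e-4 mol photons = 0.501.

Φ = 0.501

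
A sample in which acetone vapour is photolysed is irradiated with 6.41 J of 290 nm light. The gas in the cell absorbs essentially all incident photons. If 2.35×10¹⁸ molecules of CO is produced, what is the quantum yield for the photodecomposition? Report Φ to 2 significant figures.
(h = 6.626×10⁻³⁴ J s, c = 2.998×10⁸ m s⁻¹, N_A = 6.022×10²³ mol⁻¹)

Φ = 0.25

Product: 2.35×10¹⁸ / 6.022×10²³ = 3.902×10⁻⁶ mol.
Photon energy at 290 nm: hc/λ = (6.626×10⁻³⁴)(2.998×10⁸)/(290×10⁻⁹) = 6.850×10⁻¹⁹ J.
Photons incident: 6.41 / 6.850×10⁻¹⁹ = 9.358×10¹⁸, i.e. 9.358×10¹⁸/6.022×10²³ = 1.554×10⁻⁵ mol.
Φ = 3.902×10⁻⁶ mol / 1.554×10⁻⁵ mol photons = 0.25.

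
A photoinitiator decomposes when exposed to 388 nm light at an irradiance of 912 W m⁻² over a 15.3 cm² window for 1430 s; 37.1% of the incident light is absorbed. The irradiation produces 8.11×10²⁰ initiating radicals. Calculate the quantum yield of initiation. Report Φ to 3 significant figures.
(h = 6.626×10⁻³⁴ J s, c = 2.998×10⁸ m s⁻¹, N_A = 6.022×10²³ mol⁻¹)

Product: 8.11×10²⁰ / 6.022×10²³ = 0.001347 mol.
Photon energy at 388 nm: hc/λ = (6.626×10⁻³⁴)(2.998×10⁸)/(388×10⁻⁹) = 5.120×10⁻¹⁹ J.
Energy delivered: (912 W m⁻²)(15.3×10⁻⁴ m²)(1430 s) = 1995 J.
Photons incident: 1995 / 5.120×10⁻¹⁹ = 3.896×10²¹, i.e. 3.896×10²¹/6.022×10²³ = 0.006470 mol.
Photons absorbed: 0.371 × 0.006470 = 0.002400 mol.
Φ = 0.001347 mol / 0.002400 mol photons = 0.561.

Φ = 0.561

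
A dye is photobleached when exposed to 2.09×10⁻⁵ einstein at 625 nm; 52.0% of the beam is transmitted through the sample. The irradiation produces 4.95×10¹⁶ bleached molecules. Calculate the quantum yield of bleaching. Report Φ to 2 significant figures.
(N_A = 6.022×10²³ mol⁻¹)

Φ = 0.0082

Product: 4.95×10¹⁶ / 6.022×10²³ = 8.220×10⁻⁸ mol.
Fraction absorbed: 1 − 52.0/100 = 0.4800.
Photons absorbed: 0.4800 × 2.09×10⁻⁵ = 1.003×10⁻⁵ mol.
Φ = 8.220×10⁻⁸ mol / 1.003×10⁻⁵ mol photons = 0.0082.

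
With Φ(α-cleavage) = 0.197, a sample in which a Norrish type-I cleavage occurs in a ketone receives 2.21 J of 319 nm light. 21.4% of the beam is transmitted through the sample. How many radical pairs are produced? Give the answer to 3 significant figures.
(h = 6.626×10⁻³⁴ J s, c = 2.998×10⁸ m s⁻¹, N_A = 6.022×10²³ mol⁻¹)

Photon energy at 319 nm: hc/λ = (6.626×10⁻³⁴)(2.998×10⁸)/(319×10⁻⁹) = 6.227×10⁻¹⁹ J.
Photons incident: 2.21 / 6.227×10⁻¹⁹ = 3.549×10¹⁸, i.e. 3.549×10¹⁸/6.022×10²³ = 5.893×10⁻⁶ mol.
Fraction absorbed: 1 − 21.4/100 = 0.7860.
Photons absorbed: 0.7860 × 5.893×10⁻⁶ = 4.632×10⁻⁶ mol.
Product: Φ × n_abs = 0.197 × 4.632×10⁻⁶ = 9.125×10⁻⁷ mol.
As a count: 9.125×10⁻⁷ × 6.022×10²³ = 5.50×10¹⁷.

5.50×10¹⁷ radical pairs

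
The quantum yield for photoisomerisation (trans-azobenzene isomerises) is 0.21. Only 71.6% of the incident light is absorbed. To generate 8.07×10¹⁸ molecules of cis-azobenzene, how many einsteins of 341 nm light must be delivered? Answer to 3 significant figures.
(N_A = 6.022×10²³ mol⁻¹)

8.91×10⁻⁵ einstein

Product: 8.07×10¹⁸ / 6.022×10²³ = 1.340×10⁻⁵ mol.
Photons that must be absorbed: 1.340×10⁻⁵ / 0.21 = 6.381×10⁻⁵ mol.
Incident photons needed: 6.381×10⁻⁵ / 0.716 = 8.912×10⁻⁵ mol.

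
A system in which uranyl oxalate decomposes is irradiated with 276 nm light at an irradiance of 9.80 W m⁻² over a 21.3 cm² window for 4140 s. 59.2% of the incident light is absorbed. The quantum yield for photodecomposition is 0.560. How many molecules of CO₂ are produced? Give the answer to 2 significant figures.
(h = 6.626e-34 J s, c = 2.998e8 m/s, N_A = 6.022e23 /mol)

4.0e19 molecules

Photon energy at 276 nm: hc/λ = (6.626e-34)(2.998e8)/(276e-9) = 7.197e-19 J.
Energy delivered: (9.80 W m⁻²)(21.3e-4 m²)(4140 s) = 86.42 J.
Photons incident: 86.42 / 7.197e-19 = 1.201e20, i.e. 1.201e20/6.022e23 = 1.994e-4 mol.
Photons absorbed: 0.592 × 1.994e-4 = 1.180e-4 mol.
Product: Φ × n_abs = 0.560 × 1.180e-4 = 6.608e-5 mol.
As a count: 6.608e-5 × 6.022e23 = 4.0e19.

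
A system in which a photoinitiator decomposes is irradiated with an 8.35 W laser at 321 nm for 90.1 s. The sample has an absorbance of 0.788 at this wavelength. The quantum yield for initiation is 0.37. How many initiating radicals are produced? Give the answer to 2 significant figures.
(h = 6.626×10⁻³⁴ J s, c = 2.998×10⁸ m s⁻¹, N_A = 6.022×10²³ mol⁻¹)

Photon energy at 321 nm: hc/λ = (6.626×10⁻³⁴)(2.998×10⁸)/(321×10⁻⁹) = 6.188×10⁻¹⁹ J.
Energy delivered: (8.35 W)(90.1 s) = 752.3 J.
Photons incident: 752.3 / 6.188×10⁻¹⁹ = 1.216×10²¹, i.e. 1.216×10²¹/6.022×10²³ = 0.002019 mol.
Fraction absorbed: 1 − 10^(−0.788) = 0.8371.
Photons absorbed: 0.8371 × 0.002019 = 0.001690 mol.
Product: Φ × n_abs = 0.37 × 0.001690 = 6.253×10⁻⁴ mol.
As a count: 6.253×10⁻⁴ × 6.022×10²³ = 3.8×10²⁰.

3.8×10²⁰ initiating radicals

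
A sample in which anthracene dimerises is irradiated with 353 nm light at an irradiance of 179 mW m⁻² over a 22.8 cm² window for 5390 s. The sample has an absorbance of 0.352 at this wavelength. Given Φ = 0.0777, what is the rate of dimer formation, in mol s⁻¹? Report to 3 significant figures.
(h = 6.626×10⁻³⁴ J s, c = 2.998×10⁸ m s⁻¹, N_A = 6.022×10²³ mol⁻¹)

5.20×10⁻¹¹ mol s⁻¹

Photon energy at 353 nm: hc/λ = (6.626×10⁻³⁴)(2.998×10⁸)/(353×10⁻⁹) = 5.627×10⁻¹⁹ J.
Energy delivered: (179 mW m⁻²)(22.8×10⁻⁴ m²)(5390 s) = 2.200 J.
Photons incident: 2.200 / 5.627×10⁻¹⁹ = 3.910×10¹⁸, i.e. 3.910×10¹⁸/6.022×10²³ = 6.493×10⁻⁶ mol.
Fraction absorbed: 1 − 10^(−0.352) = 0.5554.
Photons absorbed: 0.5554 × 6.493×10⁻⁶ = 3.606×10⁻⁶ mol.
Product formed: 0.0777 × 3.606×10⁻⁶ = 2.802×10⁻⁷ mol.
Rate: 2.802×10⁻⁷ / 5390 s = 5.20×10⁻¹¹ mol s⁻¹.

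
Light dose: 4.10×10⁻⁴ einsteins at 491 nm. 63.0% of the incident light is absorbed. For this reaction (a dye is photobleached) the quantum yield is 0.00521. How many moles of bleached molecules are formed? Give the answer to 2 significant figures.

Photons absorbed: 0.630 × 4.10×10⁻⁴ = 2.583×10⁻⁴ mol.
Product: Φ × n_abs = 0.00521 × 2.583×10⁻⁴ = 1.346×10⁻⁶ mol.

1.3×10⁻⁶ mol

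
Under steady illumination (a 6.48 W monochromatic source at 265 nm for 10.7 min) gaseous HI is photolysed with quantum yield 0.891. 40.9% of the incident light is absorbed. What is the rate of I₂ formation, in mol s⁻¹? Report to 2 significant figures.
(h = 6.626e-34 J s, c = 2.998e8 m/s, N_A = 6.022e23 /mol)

5.2e-6 mol s⁻¹

Photon energy at 265 nm: hc/λ = (6.626e-34)(2.998e8)/(265e-9) = 7.496e-19 J.
Energy delivered: (6.48 W)(642 s) = 4160 J.
Photons incident: 4160 / 7.496e-19 = 5.550e21, i.e. 5.550e21/6.022e23 = 0.009216 mol.
Photons absorbed: 0.409 × 0.009216 = 0.003769 mol.
Product formed: 0.891 × 0.003769 = 0.003358 mol.
Rate: 0.003358 / 642 s = 5.2e-6 mol s⁻¹.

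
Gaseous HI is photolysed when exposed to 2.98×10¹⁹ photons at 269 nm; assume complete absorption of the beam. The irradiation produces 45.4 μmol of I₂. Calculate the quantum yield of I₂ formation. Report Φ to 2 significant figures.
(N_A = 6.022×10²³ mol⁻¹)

Φ = 0.92

Product: 45.4 μmol = 4.54×10⁻⁵ mol.
Moles of photons: 2.98×10¹⁹ / 6.022×10²³ = 4.949×10⁻⁵ mol.
Φ = 4.54×10⁻⁵ mol / 4.949×10⁻⁵ mol photons = 0.92.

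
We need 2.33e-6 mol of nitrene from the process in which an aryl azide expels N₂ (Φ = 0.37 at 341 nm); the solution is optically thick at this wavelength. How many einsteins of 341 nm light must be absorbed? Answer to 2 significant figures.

6.3e-6 einstein

Photons that must be absorbed: 2.33e-6 / 0.37 = 6.297e-6 mol.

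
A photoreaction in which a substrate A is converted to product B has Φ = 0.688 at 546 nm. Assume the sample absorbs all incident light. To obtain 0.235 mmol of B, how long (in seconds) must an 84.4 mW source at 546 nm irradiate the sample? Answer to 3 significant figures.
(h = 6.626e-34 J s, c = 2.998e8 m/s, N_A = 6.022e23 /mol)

t ≈ 887 s

Product: 0.235 mmol = 2.35e-4 mol.
Photons that must be absorbed: 2.35e-4 / 0.688 = 3.416e-4 mol.
Photon energy: hc/λ = 3.638e-19 J; per mole, 2.191e5 J mol⁻¹.
Energy required: 3.416e-4 × 2.191e5 = 74.84 J.
Time: 74.84 J / 0.0844 W = 887 s.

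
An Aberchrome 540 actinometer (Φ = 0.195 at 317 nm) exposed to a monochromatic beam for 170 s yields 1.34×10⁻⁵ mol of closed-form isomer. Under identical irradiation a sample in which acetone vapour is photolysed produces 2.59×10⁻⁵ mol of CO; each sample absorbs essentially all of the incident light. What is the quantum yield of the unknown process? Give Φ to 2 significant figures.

Φ = 0.38

Photons absorbed by the actinometer: 1.34×10⁻⁵ / 0.195 = 6.872×10⁻⁵ mol.
Φ(unknown) = 2.59×10⁻⁵ / 6.872×10⁻⁵ = 0.38.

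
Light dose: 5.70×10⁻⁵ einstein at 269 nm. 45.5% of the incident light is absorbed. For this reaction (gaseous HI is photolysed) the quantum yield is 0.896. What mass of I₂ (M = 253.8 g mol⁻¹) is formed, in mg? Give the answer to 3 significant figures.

5.90 mg

Photons absorbed: 0.455 × 5.70×10⁻⁵ = 2.594×10⁻⁵ mol.
Product: Φ × n_abs = 0.896 × 2.594×10⁻⁵ = 2.324×10⁻⁵ mol.
Mass: 2.324×10⁻⁵ × 253.8 = 0.005898 g = 5.90 mg.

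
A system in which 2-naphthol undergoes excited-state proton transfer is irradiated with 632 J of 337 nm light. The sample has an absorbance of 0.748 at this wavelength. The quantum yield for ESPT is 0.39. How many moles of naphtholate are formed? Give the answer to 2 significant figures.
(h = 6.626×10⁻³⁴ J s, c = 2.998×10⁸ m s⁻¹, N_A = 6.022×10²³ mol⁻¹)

5.7×10⁻⁴ mol

Photon energy at 337 nm: hc/λ = (6.626×10⁻³⁴)(2.998×10⁸)/(337×10⁻⁹) = 5.895×10⁻¹⁹ J.
Photons incident: 632 / 5.895×10⁻¹⁹ = 1.072×10²¹, i.e. 1.072×10²¹/6.022×10²³ = 0.001780 mol.
Fraction absorbed: 1 − 10^(−0.748) = 0.8214.
Photons absorbed: 0.8214 × 0.001780 = 0.001462 mol.
Product: Φ × n_abs = 0.39 × 0.001462 = 5.702×10⁻⁴ mol.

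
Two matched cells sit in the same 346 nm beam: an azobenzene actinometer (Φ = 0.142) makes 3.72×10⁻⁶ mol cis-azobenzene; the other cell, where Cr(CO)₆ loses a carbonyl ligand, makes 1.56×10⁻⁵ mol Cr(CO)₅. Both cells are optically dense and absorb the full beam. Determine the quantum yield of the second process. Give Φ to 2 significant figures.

Φ = 0.60

Photons absorbed by the actinometer: 3.72×10⁻⁶ / 0.142 = 2.620×10⁻⁵ mol.
Φ(unknown) = 1.56×10⁻⁵ / 2.620×10⁻⁵ = 0.60.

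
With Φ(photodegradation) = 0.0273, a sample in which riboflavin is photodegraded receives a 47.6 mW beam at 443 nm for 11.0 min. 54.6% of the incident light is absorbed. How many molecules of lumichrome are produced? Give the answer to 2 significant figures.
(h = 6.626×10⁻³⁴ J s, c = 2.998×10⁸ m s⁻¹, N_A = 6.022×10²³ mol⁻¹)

1.0×10¹⁸ molecules

Photon energy at 443 nm: hc/λ = (6.626×10⁻³⁴)(2.998×10⁸)/(443×10⁻⁹) = 4.484×10⁻¹⁹ J.
Energy delivered: (47.6 mW)(660 s) = 31.42 J.
Photons incident: 31.42 / 4.484×10⁻¹⁹ = 7.007×10¹⁹, i.e. 7.007×10¹⁹/6.022×10²³ = 1.164×10⁻⁴ mol.
Photons absorbed: 0.546 × 1.164×10⁻⁴ = 6.355×10⁻⁵ mol.
Product: Φ × n_abs = 0.0273 × 6.355×10⁻⁵ = 1.735×10⁻⁶ mol.
As a count: 1.735×10⁻⁶ × 6.022×10²³ = 1.0×10¹⁸.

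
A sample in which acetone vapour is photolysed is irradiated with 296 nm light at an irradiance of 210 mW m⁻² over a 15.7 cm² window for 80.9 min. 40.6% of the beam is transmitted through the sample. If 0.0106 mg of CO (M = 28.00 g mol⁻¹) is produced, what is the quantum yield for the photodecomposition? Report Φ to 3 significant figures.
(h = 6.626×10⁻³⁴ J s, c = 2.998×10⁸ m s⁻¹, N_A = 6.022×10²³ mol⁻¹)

Φ = 0.161

Product: 0.0106 mg / 28.00 g mol⁻¹ = 3.786×10⁻⁷ mol.
Photon energy at 296 nm: hc/λ = (6.626×10⁻³⁴)(2.998×10⁸)/(296×10⁻⁹) = 6.711×10⁻¹⁹ J.
Energy delivered: (210 mW m⁻²)(15.7×10⁻⁴ m²)(4854 s) = 1.600 J.
Photons incident: 1.600 / 6.711×10⁻¹⁹ = 2.384×10¹⁸, i.e. 2.384×10¹⁸/6.022×10²³ = 3.959×10⁻⁶ mol.
Fraction absorbed: 1 − 40.6/100 = 0.5940.
Photons absorbed: 0.5940 × 3.959×10⁻⁶ = 2.352×10⁻⁶ mol.
Φ = 3.786×10⁻⁷ mol / 2.352×10⁻⁶ mol photons = 0.161.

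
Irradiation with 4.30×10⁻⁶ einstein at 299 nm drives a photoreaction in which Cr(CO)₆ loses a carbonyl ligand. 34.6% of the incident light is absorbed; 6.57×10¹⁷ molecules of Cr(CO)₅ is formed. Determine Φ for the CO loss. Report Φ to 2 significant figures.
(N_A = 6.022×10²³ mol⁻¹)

Φ = 0.73

Product: 6.57×10¹⁷ / 6.022×10²³ = 1.091×10⁻⁶ mol.
Photons absorbed: 0.346 × 4.30×10⁻⁶ = 1.488×10⁻⁶ mol.
Φ = 1.091×10⁻⁶ mol / 1.488×10⁻⁶ mol photons = 0.73.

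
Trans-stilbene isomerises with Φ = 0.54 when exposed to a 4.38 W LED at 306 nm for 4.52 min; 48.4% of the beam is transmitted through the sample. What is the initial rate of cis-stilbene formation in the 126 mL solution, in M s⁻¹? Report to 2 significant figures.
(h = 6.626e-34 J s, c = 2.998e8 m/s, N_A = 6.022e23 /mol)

Photon energy at 306 nm: hc/λ = (6.626e-34)(2.998e8)/(306e-9) = 6.492e-19 J.
Energy delivered: (4.38 W)(271.2 s) = 1188 J.
Photons incident: 1188 / 6.492e-19 = 1.830e21, i.e. 1.830e21/6.022e23 = 0.003039 mol.
Fraction absorbed: 1 − 48.4/100 = 0.5160.
Photons absorbed: 0.5160 × 0.003039 = 0.001568 mol.
Product formed: 0.54 × 0.001568 = 8.467e-4 mol.
Rate: 8.467e-4 mol / (271.2 s × 0.126 L) = 2.5e-5 M s⁻¹.

2.5e-5 M s⁻¹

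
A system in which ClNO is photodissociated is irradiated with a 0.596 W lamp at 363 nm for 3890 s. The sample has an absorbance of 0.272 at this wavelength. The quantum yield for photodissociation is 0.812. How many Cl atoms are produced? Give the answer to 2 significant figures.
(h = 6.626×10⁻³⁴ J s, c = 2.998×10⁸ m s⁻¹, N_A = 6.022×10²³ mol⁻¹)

Photon energy at 363 nm: hc/λ = (6.626×10⁻³⁴)(2.998×10⁸)/(363×10⁻⁹) = 5.472×10⁻¹⁹ J.
Energy delivered: (0.596 W)(3890 s) = 2318 J.
Photons incident: 2318 / 5.472×10⁻¹⁹ = 4.236×10²¹, i.e. 4.236×10²¹/6.022×10²³ = 0.007034 mol.
Fraction absorbed: 1 − 10^(−0.272) = 0.4654.
Photons absorbed: 0.4654 × 0.007034 = 0.003274 mol.
Product: Φ × n_abs = 0.812 × 0.003274 = 0.002658 mol.
As a count: 0.002658 × 6.022×10²³ = 1.6×10²¹.

1.6×10²¹ atoms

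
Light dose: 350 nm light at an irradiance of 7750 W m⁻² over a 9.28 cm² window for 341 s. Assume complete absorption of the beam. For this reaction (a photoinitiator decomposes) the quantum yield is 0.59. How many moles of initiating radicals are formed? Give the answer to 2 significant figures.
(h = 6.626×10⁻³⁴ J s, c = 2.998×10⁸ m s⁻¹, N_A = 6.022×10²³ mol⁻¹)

Photon energy at 350 nm: hc/λ = (6.626×10⁻³⁴)(2.998×10⁸)/(350×10⁻⁹) = 5.676×10⁻¹⁹ J.
Energy delivered: (7750 W m⁻²)(9.28×10⁻⁴ m²)(341 s) = 2452 J.
Photons incident: 2452 / 5.676×10⁻¹⁹ = 4.320×10²¹, i.e. 4.320×10²¹/6.022×10²³ = 0.007174 mol.
Product: Φ × n_abs = 0.59 × 0.007174 = 0.004233 mol.

0.0042 mol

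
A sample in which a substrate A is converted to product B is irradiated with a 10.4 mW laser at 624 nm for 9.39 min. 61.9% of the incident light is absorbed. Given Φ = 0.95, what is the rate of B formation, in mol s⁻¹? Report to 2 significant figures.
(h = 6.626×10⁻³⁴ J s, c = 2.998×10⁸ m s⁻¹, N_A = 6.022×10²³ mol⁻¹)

3.2×10⁻⁸ mol s⁻¹

Photon energy at 624 nm: hc/λ = (6.626×10⁻³⁴)(2.998×10⁸)/(624×10⁻⁹) = 3.183×10⁻¹⁹ J.
Energy delivered: (10.4 mW)(563.4 s) = 5.859 J.
Photons incident: 5.859 / 3.183×10⁻¹⁹ = 1.841×10¹⁹, i.e. 1.841×10¹⁹/6.022×10²³ = 3.057×10⁻⁵ mol.
Photons absorbed: 0.619 × 3.057×10⁻⁵ = 1.892×10⁻⁵ mol.
Product formed: 0.95 × 1.892×10⁻⁵ = 1.797×10⁻⁵ mol.
Rate: 1.797×10⁻⁵ / 563.4 s = 3.2×10⁻⁸ mol s⁻¹.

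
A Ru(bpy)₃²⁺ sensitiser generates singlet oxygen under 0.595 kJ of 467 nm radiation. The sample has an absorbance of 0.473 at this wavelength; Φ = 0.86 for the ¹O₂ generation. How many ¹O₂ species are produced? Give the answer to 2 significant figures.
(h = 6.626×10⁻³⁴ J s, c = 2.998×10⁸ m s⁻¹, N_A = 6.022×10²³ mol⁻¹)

8.0×10²⁰ species

Photon energy at 467 nm: hc/λ = (6.626×10⁻³⁴)(2.998×10⁸)/(467×10⁻⁹) = 4.254×10⁻¹⁹ J.
Incident energy: 0.595 kJ = 595 J.
Photons incident: 595 / 4.254×10⁻¹⁹ = 1.399×10²¹, i.e. 1.399×10²¹/6.022×10²³ = 0.002323 mol.
Fraction absorbed: 1 − 10^(−0.473) = 0.6635.
Photons absorbed: 0.6635 × 0.002323 = 0.001541 mol.
Product: Φ × n_abs = 0.86 × 0.001541 = 0.001325 mol.
As a count: 0.001325 × 6.022×10²³ = 8.0×10²⁰.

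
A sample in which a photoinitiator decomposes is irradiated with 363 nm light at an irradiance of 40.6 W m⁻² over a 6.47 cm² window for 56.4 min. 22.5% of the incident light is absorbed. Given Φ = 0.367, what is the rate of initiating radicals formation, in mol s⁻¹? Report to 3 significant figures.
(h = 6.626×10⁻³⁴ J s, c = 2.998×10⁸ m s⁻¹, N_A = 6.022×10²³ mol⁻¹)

6.58×10⁻⁹ mol s⁻¹

Photon energy at 363 nm: hc/λ = (6.626×10⁻³⁴)(2.998×10⁸)/(363×10⁻⁹) = 5.472×10⁻¹⁹ J.
Energy delivered: (40.6 W m⁻²)(6.47×10⁻⁴ m²)(3384 s) = 88.89 J.
Photons incident: 88.89 / 5.472×10⁻¹⁹ = 1.624×10²⁰, i.e. 1.624×10²⁰/6.022×10²³ = 2.697×10⁻⁴ mol.
Photons absorbed: 0.225 × 2.697×10⁻⁴ = 6.068×10⁻⁵ mol.
Product formed: 0.367 × 6.068×10⁻⁵ = 2.227×10⁻⁵ mol.
Rate: 2.227×10⁻⁵ / 3384 s = 6.58×10⁻⁹ mol s⁻¹.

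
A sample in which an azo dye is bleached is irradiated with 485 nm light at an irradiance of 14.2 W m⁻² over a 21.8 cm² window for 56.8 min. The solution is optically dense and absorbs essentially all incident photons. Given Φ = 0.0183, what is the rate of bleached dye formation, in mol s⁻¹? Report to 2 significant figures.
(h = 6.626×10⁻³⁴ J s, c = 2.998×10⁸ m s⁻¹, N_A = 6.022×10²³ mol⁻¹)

2.3×10⁻⁹ mol s⁻¹

Photon energy at 485 nm: hc/λ = (6.626×10⁻³⁴)(2.998×10⁸)/(485×10⁻⁹) = 4.096×10⁻¹⁹ J.
Energy delivered: (14.2 W m⁻²)(21.8×10⁻⁴ m²)(3408 s) = 105.5 J.
Photons incident: 105.5 / 4.096×10⁻¹⁹ = 2.576×10²⁰, i.e. 2.576×10²⁰/6.022×10²³ = 4.278×10⁻⁴ mol.
Product formed: 0.0183 × 4.278×10⁻⁴ = 7.829×10⁻⁶ mol.
Rate: 7.829×10⁻⁶ / 3408 s = 2.3×10⁻⁹ mol s⁻¹.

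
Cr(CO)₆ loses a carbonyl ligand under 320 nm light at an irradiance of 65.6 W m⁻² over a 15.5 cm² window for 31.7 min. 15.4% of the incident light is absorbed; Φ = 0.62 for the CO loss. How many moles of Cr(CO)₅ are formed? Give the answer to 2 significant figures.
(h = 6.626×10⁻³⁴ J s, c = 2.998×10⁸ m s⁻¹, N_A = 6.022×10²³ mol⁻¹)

Photon energy at 320 nm: hc/λ = (6.626×10⁻³⁴)(2.998×10⁸)/(320×10⁻⁹) = 6.208×10⁻¹⁹ J.
Energy delivered: (65.6 W m⁻²)(15.5×10⁻⁴ m²)(1902 s) = 193.4 J.
Photons incident: 193.4 / 6.208×10⁻¹⁹ = 3.115×10²⁰, i.e. 3.115×10²⁰/6.022×10²³ = 5.173×10⁻⁴ mol.
Photons absorbed: 0.154 × 5.173×10⁻⁴ = 7.966×10⁻⁵ mol.
Product: Φ × n_abs = 0.62 × 7.966×10⁻⁵ = 4.939×10⁻⁵ mol.

4.9×10⁻⁵ mol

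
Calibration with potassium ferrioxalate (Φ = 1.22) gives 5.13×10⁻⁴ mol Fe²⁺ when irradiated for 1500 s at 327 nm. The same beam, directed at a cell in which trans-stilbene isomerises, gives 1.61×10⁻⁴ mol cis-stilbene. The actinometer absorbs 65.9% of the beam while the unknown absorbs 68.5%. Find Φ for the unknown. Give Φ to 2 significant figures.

Photons absorbed by the actinometer: 5.13×10⁻⁴ / 1.22 = 4.205×10⁻⁴ mol.
Incident flux: 4.205×10⁻⁴ / 0.659 = 6.381×10⁻⁴ einstein.
Absorbed by unknown: 0.685 × 6.381×10⁻⁴ = 4.371×10⁻⁴ mol.
Φ(unknown) = 1.61×10⁻⁴ / 4.371×10⁻⁴ = 0.37.

Φ = 0.37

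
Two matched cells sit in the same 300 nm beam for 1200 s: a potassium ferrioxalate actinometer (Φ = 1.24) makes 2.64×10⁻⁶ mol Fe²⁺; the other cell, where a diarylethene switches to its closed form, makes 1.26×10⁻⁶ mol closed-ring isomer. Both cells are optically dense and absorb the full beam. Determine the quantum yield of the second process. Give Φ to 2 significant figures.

Photons absorbed by the actinometer: 2.64×10⁻⁶ / 1.24 = 2.129×10⁻⁶ mol.
Φ(unknown) = 1.26×10⁻⁶ / 2.129×10⁻⁶ = 0.59.

Φ = 0.59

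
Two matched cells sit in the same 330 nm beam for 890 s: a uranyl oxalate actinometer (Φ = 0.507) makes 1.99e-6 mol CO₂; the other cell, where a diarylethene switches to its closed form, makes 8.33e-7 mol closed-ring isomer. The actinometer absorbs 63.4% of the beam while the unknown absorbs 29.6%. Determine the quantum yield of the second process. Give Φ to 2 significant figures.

Φ = 0.45

Photons absorbed by the actinometer: 1.99e-6 / 0.507 = 3.925e-6 mol.
Incident flux: 3.925e-6 / 0.634 = 6.191e-6 einstein.
Absorbed by unknown: 0.296 × 6.191e-6 = 1.833e-6 mol.
Φ(unknown) = 8.33e-7 / 1.833e-6 = 0.45.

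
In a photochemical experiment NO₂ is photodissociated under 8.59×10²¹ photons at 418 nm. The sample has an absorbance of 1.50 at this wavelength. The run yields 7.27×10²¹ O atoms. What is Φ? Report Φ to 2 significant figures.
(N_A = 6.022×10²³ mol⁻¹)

Φ = 0.87

Product: 7.27×10²¹ / 6.022×10²³ = 0.01207 mol.
Moles of photons: 8.59×10²¹ / 6.022×10²³ = 0.01426 mol.
Fraction absorbed: 1 − 10^(−1.50) = 0.9684.
Photons absorbed: 0.9684 × 0.01426 = 0.01381 mol.
Φ = 0.01207 mol / 0.01381 mol photons = 0.87.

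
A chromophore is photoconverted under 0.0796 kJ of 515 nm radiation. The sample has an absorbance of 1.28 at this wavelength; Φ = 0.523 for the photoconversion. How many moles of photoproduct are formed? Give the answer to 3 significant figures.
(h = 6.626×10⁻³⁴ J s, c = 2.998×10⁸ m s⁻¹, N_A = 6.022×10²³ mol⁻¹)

Photon energy at 515 nm: hc/λ = (6.626×10⁻³⁴)(2.998×10⁸)/(515×10⁻⁹) = 3.857×10⁻¹⁹ J.
Incident energy: 0.0796 kJ = 79.6 J.
Photons incident: 79.6 / 3.857×10⁻¹⁹ = 2.064×10²⁰, i.e. 2.064×10²⁰/6.022×10²³ = 3.427×10⁻⁴ mol.
Fraction absorbed: 1 − 10^(−1.28) = 0.9475.
Photons absorbed: 0.9475 × 3.427×10⁻⁴ = 3.247×10⁻⁴ mol.
Product: Φ × n_abs = 0.523 × 3.247×10⁻⁴ = 1.698×10⁻⁴ mol.

1.70×10⁻⁴ mol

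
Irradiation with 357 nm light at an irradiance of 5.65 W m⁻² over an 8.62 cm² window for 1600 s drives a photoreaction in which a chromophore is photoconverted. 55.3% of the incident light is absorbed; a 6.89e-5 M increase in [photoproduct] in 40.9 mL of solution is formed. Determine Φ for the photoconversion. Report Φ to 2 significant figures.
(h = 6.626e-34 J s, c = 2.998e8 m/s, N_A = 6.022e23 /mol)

Φ = 0.22

Product: (6.89e-5 M)(0.0409 L) = 2.818e-6 mol.
Photon energy at 357 nm: hc/λ = (6.626e-34)(2.998e8)/(357e-9) = 5.564e-19 J.
Energy delivered: (5.65 W m⁻²)(8.62e-4 m²)(1600 s) = 7.792 J.
Photons incident: 7.792 / 5.564e-19 = 1.400e19, i.e. 1.400e19/6.022e23 = 2.325e-5 mol.
Photons absorbed: 0.553 × 2.325e-5 = 1.286e-5 mol.
Φ = 2.818e-6 mol / 1.286e-5 mol photons = 0.22.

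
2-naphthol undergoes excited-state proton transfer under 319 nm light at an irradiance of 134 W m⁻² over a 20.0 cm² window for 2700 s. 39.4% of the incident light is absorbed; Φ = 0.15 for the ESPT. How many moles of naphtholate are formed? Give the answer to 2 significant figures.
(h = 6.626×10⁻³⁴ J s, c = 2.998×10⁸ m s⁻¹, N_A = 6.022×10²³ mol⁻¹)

Photon energy at 319 nm: hc/λ = (6.626×10⁻³⁴)(2.998×10⁸)/(319×10⁻⁹) = 6.227×10⁻¹⁹ J.
Energy delivered: (134 W m⁻²)(20.0×10⁻⁴ m²)(2700 s) = 723.6 J.
Photons incident: 723.6 / 6.227×10⁻¹⁹ = 1.162×10²¹, i.e. 1.162×10²¹/6.022×10²³ = 0.001930 mol.
Photons absorbed: 0.394 × 0.001930 = 7.604×10⁻⁴ mol.
Product: Φ × n_abs = 0.15 × 7.604×10⁻⁴ = 1.141×10⁻⁴ mol.

1.1×10⁻⁴ mol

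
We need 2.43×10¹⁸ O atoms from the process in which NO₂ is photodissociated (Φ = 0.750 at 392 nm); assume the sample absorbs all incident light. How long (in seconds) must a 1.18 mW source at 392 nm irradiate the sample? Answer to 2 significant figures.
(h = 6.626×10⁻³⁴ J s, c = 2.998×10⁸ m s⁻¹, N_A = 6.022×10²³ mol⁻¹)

Product: 2.43×10¹⁸ / 6.022×10²³ = 4.035×10⁻⁶ mol.
Photons that must be absorbed: 4.035×10⁻⁶ / 0.750 = 5.380×10⁻⁶ mol.
Photon energy: hc/λ = 5.068×10⁻¹⁹ J; per mole, 3.052×10⁵ J mol⁻¹.
Energy required: 5.380×10⁻⁶ × 3.052×10⁵ = 1.642 J.
Time: 1.642 J / 0.00118 W = 1400 s.

t ≈ 1400 s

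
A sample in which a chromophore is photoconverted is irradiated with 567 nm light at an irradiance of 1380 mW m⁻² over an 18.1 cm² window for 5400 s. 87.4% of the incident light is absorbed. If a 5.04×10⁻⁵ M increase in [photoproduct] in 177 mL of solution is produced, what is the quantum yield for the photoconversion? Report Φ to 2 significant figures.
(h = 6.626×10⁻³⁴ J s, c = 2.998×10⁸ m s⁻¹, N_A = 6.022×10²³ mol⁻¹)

Φ = 0.16

Product: (5.04×10⁻⁵ M)(0.177 L) = 8.921×10⁻⁶ mol.
Photon energy at 567 nm: hc/λ = (6.626×10⁻³⁴)(2.998×10⁸)/(567×10⁻⁹) = 3.503×10⁻¹⁹ J.
Energy delivered: (1380 mW m⁻²)(18.1×10⁻⁴ m²)(5400 s) = 13.49 J.
Photons incident: 13.49 / 3.503×10⁻¹⁹ = 3.851×10¹⁹, i.e. 3.851×10¹⁹/6.022×10²³ = 6.395×10⁻⁵ mol.
Photons absorbed: 0.874 × 6.395×10⁻⁵ = 5.589×10⁻⁵ mol.
Φ = 8.921×10⁻⁶ mol / 5.589×10⁻⁵ mol photons = 0.16.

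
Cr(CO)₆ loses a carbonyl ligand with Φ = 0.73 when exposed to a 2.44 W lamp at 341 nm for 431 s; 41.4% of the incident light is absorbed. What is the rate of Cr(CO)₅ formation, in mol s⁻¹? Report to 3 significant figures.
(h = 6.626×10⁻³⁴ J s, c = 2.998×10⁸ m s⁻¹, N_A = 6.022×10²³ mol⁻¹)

Photon energy at 341 nm: hc/λ = (6.626×10⁻³⁴)(2.998×10⁸)/(341×10⁻⁹) = 5.825×10⁻¹⁹ J.
Energy delivered: (2.44 W)(431 s) = 1052 J.
Photons incident: 1052 / 5.825×10⁻¹⁹ = 1.806×10²¹, i.e. 1.806×10²¹/6.022×10²³ = 0.002999 mol.
Photons absorbed: 0.414 × 0.002999 = 0.001242 mol.
Product formed: 0.73 × 0.001242 = 9.067×10⁻⁴ mol.
Rate: 9.067×10⁻⁴ / 431 s = 2.10×10⁻⁶ mol s⁻¹.

2.10×10⁻⁶ mol s⁻¹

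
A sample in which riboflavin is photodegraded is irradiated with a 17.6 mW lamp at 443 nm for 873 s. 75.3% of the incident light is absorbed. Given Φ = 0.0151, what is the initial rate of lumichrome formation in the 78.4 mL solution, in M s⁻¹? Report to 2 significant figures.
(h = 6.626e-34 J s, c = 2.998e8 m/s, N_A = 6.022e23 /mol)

Photon energy at 443 nm: hc/λ = (6.626e-34)(2.998e8)/(443e-9) = 4.484e-19 J.
Energy delivered: (17.6 mW)(873 s) = 15.36 J.
Photons incident: 15.36 / 4.484e-19 = 3.426e19, i.e. 3.426e19/6.022e23 = 5.689e-5 mol.
Photons absorbed: 0.753 × 5.689e-5 = 4.284e-5 mol.
Product formed: 0.0151 × 4.284e-5 = 6.469e-7 mol.
Rate: 6.469e-7 mol / (873 s × 0.0784 L) = 9.5e-9 M s⁻¹.

9.5e-9 M s⁻¹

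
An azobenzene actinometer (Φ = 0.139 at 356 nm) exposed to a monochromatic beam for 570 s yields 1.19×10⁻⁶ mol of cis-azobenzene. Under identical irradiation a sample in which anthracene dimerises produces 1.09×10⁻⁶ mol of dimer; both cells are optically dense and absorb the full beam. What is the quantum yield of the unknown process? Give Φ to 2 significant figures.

Φ = 0.13

Photons absorbed by the actinometer: 1.19×10⁻⁶ / 0.139 = 8.561×10⁻⁶ mol.
Φ(unknown) = 1.09×10⁻⁶ / 8.561×10⁻⁶ = 0.13.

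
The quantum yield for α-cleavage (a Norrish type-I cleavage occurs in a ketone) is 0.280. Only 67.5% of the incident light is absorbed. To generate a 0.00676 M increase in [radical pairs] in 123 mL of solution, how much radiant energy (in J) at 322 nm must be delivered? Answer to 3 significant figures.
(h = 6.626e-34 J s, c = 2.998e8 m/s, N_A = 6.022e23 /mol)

Product: (0.00676 M)(0.123 L) = 8.315e-4 mol.
Photons that must be absorbed: 8.315e-4 / 0.280 = 0.002970 mol.
Incident photons needed: 0.002970 / 0.675 = 0.004400 mol.
Photon energy: hc/λ = 6.169e-19 J; per mole, 3.715e5 J mol⁻¹.
Energy required: 0.004400 × 3.715e5 = 1630 J.

1630 J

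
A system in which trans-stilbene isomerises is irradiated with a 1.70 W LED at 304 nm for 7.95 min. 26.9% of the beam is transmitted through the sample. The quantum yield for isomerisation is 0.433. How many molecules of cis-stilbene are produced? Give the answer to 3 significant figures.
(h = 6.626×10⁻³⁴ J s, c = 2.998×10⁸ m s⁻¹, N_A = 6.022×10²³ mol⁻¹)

3.93×10²⁰ molecules

Photon energy at 304 nm: hc/λ = (6.626×10⁻³⁴)(2.998×10⁸)/(304×10⁻⁹) = 6.534×10⁻¹⁹ J.
Energy delivered: (1.70 W)(477 s) = 810.9 J.
Photons incident: 810.9 / 6.534×10⁻¹⁹ = 1.241×10²¹, i.e. 1.241×10²¹/6.022×10²³ = 0.002061 mol.
Fraction absorbed: 1 − 26.9/100 = 0.7310.
Photons absorbed: 0.7310 × 0.002061 = 0.001507 mol.
Product: Φ × n_abs = 0.433 × 0.001507 = 6.525×10⁻⁴ mol.
As a count: 6.525×10⁻⁴ × 6.022×10²³ = 3.93×10²⁰.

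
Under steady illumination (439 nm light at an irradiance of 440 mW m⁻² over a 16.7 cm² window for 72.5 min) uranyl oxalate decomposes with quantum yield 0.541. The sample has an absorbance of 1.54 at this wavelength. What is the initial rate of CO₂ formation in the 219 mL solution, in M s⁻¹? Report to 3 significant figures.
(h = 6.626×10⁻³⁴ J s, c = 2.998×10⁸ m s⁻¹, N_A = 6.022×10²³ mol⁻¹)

Photon energy at 439 nm: hc/λ = (6.626×10⁻³⁴)(2.998×10⁸)/(439×10⁻⁹) = 4.525×10⁻¹⁹ J.
Energy delivered: (440 mW m⁻²)(16.7×10⁻⁴ m²)(4350 s) = 3.196 J.
Photons incident: 3.196 / 4.525×10⁻¹⁹ = 7.063×10¹⁸, i.e. 7.063×10¹⁸/6.022×10²³ = 1.173×10⁻⁵ mol.
Fraction absorbed: 1 − 10^(−1.54) = 0.9712.
Photons absorbed: 0.9712 × 1.173×10⁻⁵ = 1.139×10⁻⁵ mol.
Product formed: 0.541 × 1.139×10⁻⁵ = 6.162×10⁻⁶ mol.
Rate: 6.162×10⁻⁶ mol / (4350 s × 0.219 L) = 6.47×10⁻⁹ M s⁻¹.

6.47×10⁻⁹ M s⁻¹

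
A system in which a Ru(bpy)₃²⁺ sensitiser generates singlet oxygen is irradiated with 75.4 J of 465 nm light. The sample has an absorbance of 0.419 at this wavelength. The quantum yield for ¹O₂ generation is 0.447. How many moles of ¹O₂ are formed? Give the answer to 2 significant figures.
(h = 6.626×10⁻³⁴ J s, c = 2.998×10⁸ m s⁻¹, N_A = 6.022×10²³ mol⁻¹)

Photon energy at 465 nm: hc/λ = (6.626×10⁻³⁴)(2.998×10⁸)/(465×10⁻⁹) = 4.272×10⁻¹⁹ J.
Photons incident: 75.4 / 4.272×10⁻¹⁹ = 1.765×10²⁰, i.e. 1.765×10²⁰/6.022×10²³ = 2.931×10⁻⁴ mol.
Fraction absorbed: 1 − 10^(−0.419) = 0.6189.
Photons absorbed: 0.6189 × 2.931×10⁻⁴ = 1.814×10⁻⁴ mol.
Product: Φ × n_abs = 0.447 × 1.814×10⁻⁴ = 8.109×10⁻⁵ mol.

8.1×10⁻⁵ mol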